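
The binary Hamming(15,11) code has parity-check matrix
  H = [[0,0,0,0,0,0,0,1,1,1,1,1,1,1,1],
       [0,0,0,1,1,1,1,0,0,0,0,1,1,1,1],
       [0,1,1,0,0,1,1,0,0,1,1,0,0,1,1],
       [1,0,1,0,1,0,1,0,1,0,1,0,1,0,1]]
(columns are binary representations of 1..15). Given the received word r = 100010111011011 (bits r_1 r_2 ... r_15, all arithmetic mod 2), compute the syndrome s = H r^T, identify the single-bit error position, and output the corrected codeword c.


s = (0, 1, 0, 0)^T, error position = 4, corrected codeword c = 100110111011011

Compute s = H r^T mod 2 one row at a time:
  s_1 = 1 + 1 + 0 + 1 + 1 + 0 + 1 + 1 = 6 ≡ 0 (mod 2).
  s_2 = 0 + 1 + 0 + 1 + 1 + 0 + 1 + 1 = 5 ≡ 1 (mod 2).
  s_3 = 0 + 0 + 0 + 1 + 0 + 1 + 1 + 1 = 4 ≡ 0 (mod 2).
  s_4 = 1 + 0 + 1 + 1 + 1 + 1 + 0 + 1 = 6 ≡ 0 (mod 2).
s = (0, 1, 0, 0)^T — this equals column 4 of H (binary 0100), so error is at position 4.
Correct: flip bit 4 of r = 100010111011011 to get c = 100110111011011.


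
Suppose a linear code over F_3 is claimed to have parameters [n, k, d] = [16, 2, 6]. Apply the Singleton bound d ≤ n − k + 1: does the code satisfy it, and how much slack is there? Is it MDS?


Singleton RHS = n − k + 1 = 15, slack = 9, bound satisfied, not MDS.

Singleton bound: d ≤ n − k + 1.
Here n = 16, k = 2, so n − k + 1 = 15.
Given d = 6, check d ≤ 15: YES.
Slack = (n − k + 1) − d = 9.
The code is NOT MDS (slack = 9 > 0).
Description: the claimed parameters are [16, 2, 6]_3; such a code would be non-MDS.


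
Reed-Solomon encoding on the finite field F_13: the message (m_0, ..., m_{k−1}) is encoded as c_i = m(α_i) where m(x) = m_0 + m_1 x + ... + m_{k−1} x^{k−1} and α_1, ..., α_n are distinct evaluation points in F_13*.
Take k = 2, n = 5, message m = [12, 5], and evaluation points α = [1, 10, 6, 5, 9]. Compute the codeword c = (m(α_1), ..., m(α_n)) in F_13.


c = [4, 10, 3, 11, 5]

Message polynomial: m(x) = 12 + 5·x (mod 13).
For each evaluation point α_i, compute m(α_i) mod 13:
  α_1 = 1: Horner steps 5 → 4, so m(1) = 4.
  α_2 = 10: Horner steps 5 → 10, so m(10) = 10.
  α_3 = 6: Horner steps 5 → 3, so m(6) = 3.
  α_4 = 5: Horner steps 5 → 11, so m(5) = 11.
  α_5 = 9: Horner steps 5 → 5, so m(9) = 5.
Codeword c = [4, 10, 3, 11, 5] ∈ F_13^5.


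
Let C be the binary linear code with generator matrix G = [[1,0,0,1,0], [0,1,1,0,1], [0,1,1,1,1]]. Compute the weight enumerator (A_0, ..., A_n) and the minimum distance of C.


Weight distribution: A_0 = 1, A_1 = 2, A_2 = 1, A_3 = 1, A_4 = 2, A_5 = 1. Minimum distance d = 1.

Enumerate all 2^3 = 8 messages m ∈ F_2^3.
For each, compute codeword c = mG in F_2^5, then tally its weight.
  m = 000 → c = 00000, weight = 0.
  m = 100 → c = 10010, weight = 2.
  m = 010 → c = 01101, weight = 3.
  m = 110 → c = 11111, weight = 5.
  m = 001 → c = 01111, weight = 4.
  m = 101 → c = 11101, weight = 4.
  m = 011 → c = 00010, weight = 1.
  m = 111 → c = 10000, weight = 1.
Tally weights:
  weight 0: 1 codewords.
  weight 1: 2 codewords.
  weight 2: 1 codewords.
  weight 3: 1 codewords.
  weight 4: 2 codewords.
  weight 5: 1 codewords.
Minimum distance d = smallest w > 0 with A_w > 0 = 1.
Sanity: Σ A_w = 8 = 2^3 = 8 ✓.


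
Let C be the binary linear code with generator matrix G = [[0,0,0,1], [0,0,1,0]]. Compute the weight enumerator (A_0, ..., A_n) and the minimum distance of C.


Weight distribution: A_0 = 1, A_1 = 2, A_2 = 1. Minimum distance d = 1.

Enumerate all 2^2 = 4 messages m ∈ F_2^2.
For each, compute codeword c = mG in F_2^4, then tally its weight.
  m = 00 → c = 0000, weight = 0.
  m = 10 → c = 0001, weight = 1.
  m = 01 → c = 0010, weight = 1.
  m = 11 → c = 0011, weight = 2.
Tally weights:
  weight 0: 1 codewords.
  weight 1: 2 codewords.
  weight 2: 1 codewords.
Minimum distance d = smallest w > 0 with A_w > 0 = 1.
Sanity: Σ A_w = 4 = 2^2 = 4 ✓.


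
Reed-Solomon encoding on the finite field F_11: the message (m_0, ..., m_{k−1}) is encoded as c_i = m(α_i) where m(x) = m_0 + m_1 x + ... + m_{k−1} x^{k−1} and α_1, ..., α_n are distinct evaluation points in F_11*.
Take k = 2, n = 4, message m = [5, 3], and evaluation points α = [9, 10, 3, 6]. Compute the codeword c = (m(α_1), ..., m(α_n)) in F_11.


c = [10, 2, 3, 1]

Message polynomial: m(x) = 5 + 3·x (mod 11).
For each evaluation point α_i, compute m(α_i) mod 11:
  α_1 = 9: Horner steps 3 → 10, so m(9) = 10.
  α_2 = 10: Horner steps 3 → 2, so m(10) = 2.
  α_3 = 3: Horner steps 3 → 3, so m(3) = 3.
  α_4 = 6: Horner steps 3 → 1, so m(6) = 1.
Codeword c = [10, 2, 3, 1] ∈ F_11^4.


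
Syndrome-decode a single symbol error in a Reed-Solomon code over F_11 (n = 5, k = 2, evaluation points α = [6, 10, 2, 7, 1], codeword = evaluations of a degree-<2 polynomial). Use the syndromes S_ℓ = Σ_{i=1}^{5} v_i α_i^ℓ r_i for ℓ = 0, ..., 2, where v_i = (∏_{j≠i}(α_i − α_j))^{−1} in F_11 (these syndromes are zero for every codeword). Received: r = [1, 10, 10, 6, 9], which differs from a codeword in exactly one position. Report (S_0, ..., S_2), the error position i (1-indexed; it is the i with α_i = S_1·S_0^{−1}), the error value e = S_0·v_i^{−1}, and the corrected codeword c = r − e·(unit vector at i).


S = (8, 5, 10), error at position 3, error magnitude e = 7, c = [1, 10, 3, 6, 9].

Step 1: column multipliers v_i = (∏_{j≠i}(α_i − α_j))^{−1} mod 11.
  i = 1 (α = 6): (6−10)(6−2)(6−7)(6−1) = (−4)·4·(−1)·5 = 80 ≡ 3, so v_1 = 3^{−1} = 4 (mod 11).
  i = 2 (α = 10): (10−6)(10−2)(10−7)(10−1) = 4·8·3·9 = 864 ≡ 6, so v_2 = 6^{−1} = 2 (mod 11).
  i = 3 (α = 2): (2−6)(2−10)(2−7)(2−1) = (−4)·(−8)·(−5)·1 = −160 ≡ 5, so v_3 = 5^{−1} = 9 (mod 11).
  i = 4 (α = 7): (7−6)(7−10)(7−2)(7−1) = 1·(−3)·5·6 = −90 ≡ 9, so v_4 = 9^{−1} = 5 (mod 11).
  i = 5 (α = 1): (1−6)(1−10)(1−2)(1−7) = (−5)·(−9)·(−1)·(−6) = 270 ≡ 6, so v_5 = 6^{−1} = 2 (mod 11).
  v = [4, 2, 9, 5, 2].
Step 2: syndromes of r = [1, 10, 10, 6, 9] (all sums mod 11).
  S_0 = Σ v_i r_i = 4·1 + 2·10 + 9·10 + 5·6 + 2·9 = 162 ≡ 8.
  S_1 = Σ v_i α_i r_i = 4·6·1 + 2·10·10 + 9·2·10 + 5·7·6 + 2·1·9 = 632 ≡ 5.
  α_i^2 mod 11 = [3, 1, 4, 5, 1].
  S_2 = Σ v_i α_i^2 r_i = 4·3·1 + 2·1·10 + 9·4·10 + 5·5·6 + 2·1·9 = 560 ≡ 10.
  S = (8, 5, 10) ≠ 0, so r is not a codeword (an error is present).
Step 3: locate the error. For a single error e at position i, S_ℓ = v_i·e·α_i^ℓ, so α_err = S_1/S_0.
  S_0^{−1} = 8^{−1} = 7 (mod 11), so α_err = 5·7 = 35 ≡ 2 = α_3. Error position i = 3.
  Consistency check: S_2/S_1 = 10·9 = 90 ≡ 2 = α_err ✓ (single-error assumption holds).
Step 4: error magnitude e = S_0/v_3 = S_0·∏_{j≠3}(α_3 − α_j) = 8·5 = 40 ≡ 7 (mod 11).
Step 5: correct position 3: c_3 = r_3 − e = 10 − 7 ≡ 3 (mod 11). Hence c = [1, 10, 3, 6, 9].
  Check: interpolating c through the α_i gives m(x) = 4 + 5·x (degree < 2) with m(α_i) = c_i for every i, so c is indeed a codeword.


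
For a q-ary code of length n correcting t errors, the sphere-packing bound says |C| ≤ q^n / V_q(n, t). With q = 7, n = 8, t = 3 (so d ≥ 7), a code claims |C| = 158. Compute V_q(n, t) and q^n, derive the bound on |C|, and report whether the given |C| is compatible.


V_q(n, t) = 13153, q^n = 5764801, Hamming bound = 438, |C| = 158 ≤ bound (satisfied).

Step 1: Compute V_q(n, t) = Σ_{j=0}^3 C(n, j) (q−1)^j.
  j = 0: C(8,0)·(6)^0 = 1·1 = 1.
  j = 1: C(8,1)·(6)^1 = 8·6 = 48.
  j = 2: C(8,2)·(6)^2 = 28·36 = 1008.
  j = 3: C(8,3)·(6)^3 = 56·216 = 12096.
  V_q(n, t) = 1 + 48 + 1008 + 12096 = 13153.
Step 2: q^n = 7^8 = 5764801.
Step 3: Hamming bound ⌊q^n / V_q(n,t)⌋ = ⌊5764801/13153⌋ = 438.
Step 4: Compare |C| = 158 to 438: satisfied.
The claimed |C| lies below the Hamming bound.


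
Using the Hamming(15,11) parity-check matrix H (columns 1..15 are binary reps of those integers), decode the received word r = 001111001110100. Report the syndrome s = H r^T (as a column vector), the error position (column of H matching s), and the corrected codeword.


s = (0, 0, 0, 1)^T, error position = 1, corrected codeword c = 101111001110100

Compute s = H r^T mod 2 one row at a time:
  s_1 = 0 + 1 + 1 + 1 + 0 + 1 + 0 + 0 = 4 ≡ 0 (mod 2).
  s_2 = 1 + 1 + 1 + 0 + 0 + 1 + 0 + 0 = 4 ≡ 0 (mod 2).
  s_3 = 0 + 1 + 1 + 0 + 1 + 1 + 0 + 0 = 4 ≡ 0 (mod 2).
  s_4 = 0 + 1 + 1 + 0 + 1 + 1 + 1 + 0 = 5 ≡ 1 (mod 2).
s = (0, 0, 0, 1)^T — this equals column 1 of H (binary 0001), so error is at position 1.
Correct: flip bit 1 of r = 001111001110100 to get c = 101111001110100.


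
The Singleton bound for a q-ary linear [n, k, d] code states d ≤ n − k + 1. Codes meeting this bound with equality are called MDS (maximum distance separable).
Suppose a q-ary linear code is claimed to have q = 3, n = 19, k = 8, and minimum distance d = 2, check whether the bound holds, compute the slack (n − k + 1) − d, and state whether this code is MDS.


Singleton RHS = n − k + 1 = 12, slack = 10, bound satisfied, not MDS.

Singleton bound: d ≤ n − k + 1.
Here n = 19, k = 8, so n − k + 1 = 12.
Given d = 2, check d ≤ 12: YES.
Slack = (n − k + 1) − d = 10.
The code is NOT MDS (slack = 10 > 0).
Description: the claimed parameters are [19, 8, 2]_3; such a code would be non-MDS.


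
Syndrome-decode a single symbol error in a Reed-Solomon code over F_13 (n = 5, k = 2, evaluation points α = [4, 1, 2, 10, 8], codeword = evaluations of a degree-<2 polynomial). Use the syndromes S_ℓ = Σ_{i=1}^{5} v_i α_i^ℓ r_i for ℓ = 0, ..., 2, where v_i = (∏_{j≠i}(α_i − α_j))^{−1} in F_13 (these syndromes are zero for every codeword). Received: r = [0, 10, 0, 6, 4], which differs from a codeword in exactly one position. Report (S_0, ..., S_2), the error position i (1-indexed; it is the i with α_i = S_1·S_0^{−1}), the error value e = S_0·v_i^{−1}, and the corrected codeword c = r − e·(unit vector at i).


S = (10, 7, 1), error at position 3, error magnitude e = 2, c = [0, 10, 11, 6, 4].

Step 1: column multipliers v_i = (∏_{j≠i}(α_i − α_j))^{−1} mod 13.
  i = 1 (α = 4): (4−1)(4−2)(4−10)(4−8) = 3·2·(−6)·(−4) = 144 ≡ 1, so v_1 = 1^{−1} = 1 (mod 13).
  i = 2 (α = 1): (1−4)(1−2)(1−10)(1−8) = (−3)·(−1)·(−9)·(−7) = 189 ≡ 7, so v_2 = 7^{−1} = 2 (mod 13).
  i = 3 (α = 2): (2−4)(2−1)(2−10)(2−8) = (−2)·1·(−8)·(−6) = −96 ≡ 8, so v_3 = 8^{−1} = 5 (mod 13).
  i = 4 (α = 10): (10−4)(10−1)(10−2)(10−8) = 6·9·8·2 = 864 ≡ 6, so v_4 = 6^{−1} = 11 (mod 13).
  i = 5 (α = 8): (8−4)(8−1)(8−2)(8−10) = 4·7·6·(−2) = −336 ≡ 2, so v_5 = 2^{−1} = 7 (mod 13).
  v = [1, 2, 5, 11, 7].
Step 2: syndromes of r = [0, 10, 0, 6, 4] (all sums mod 13).
  S_0 = Σ v_i r_i = 1·0 + 2·10 + 5·0 + 11·6 + 7·4 = 114 ≡ 10.
  S_1 = Σ v_i α_i r_i = 1·4·0 + 2·1·10 + 5·2·0 + 11·10·6 + 7·8·4 = 904 ≡ 7.
  α_i^2 mod 13 = [3, 1, 4, 9, 12].
  S_2 = Σ v_i α_i^2 r_i = 1·3·0 + 2·1·10 + 5·4·0 + 11·9·6 + 7·12·4 = 950 ≡ 1.
  S = (10, 7, 1) ≠ 0, so r is not a codeword (an error is present).
Step 3: locate the error. For a single error e at position i, S_ℓ = v_i·e·α_i^ℓ, so α_err = S_1/S_0.
  S_0^{−1} = 10^{−1} = 4 (mod 13), so α_err = 7·4 = 28 ≡ 2 = α_3. Error position i = 3.
  Consistency check: S_2/S_1 = 1·2 = 2 ≡ 2 = α_err ✓ (single-error assumption holds).
Step 4: error magnitude e = S_0/v_3 = S_0·∏_{j≠3}(α_3 − α_j) = 10·8 = 80 ≡ 2 (mod 13).
Step 5: correct position 3: c_3 = r_3 − e = 0 − 2 ≡ 11 (mod 13). Hence c = [0, 10, 11, 6, 4].
  Check: interpolating c through the α_i gives m(x) = 9 + 1·x (degree < 2) with m(α_i) = c_i for every i, so c is indeed a codeword.


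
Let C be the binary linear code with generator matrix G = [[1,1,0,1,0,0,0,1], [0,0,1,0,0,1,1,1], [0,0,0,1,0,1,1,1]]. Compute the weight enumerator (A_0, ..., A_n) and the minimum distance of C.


Weight distribution: A_0 = 1, A_2 = 1, A_4 = 5, A_6 = 1. Minimum distance d = 2.

Enumerate all 2^3 = 8 messages m ∈ F_2^3.
For each, compute codeword c = mG in F_2^8, then tally its weight.
  m = 000 → c = 00000000, weight = 0.
  m = 100 → c = 11010001, weight = 4.
  m = 010 → c = 00100111, weight = 4.
  m = 110 → c = 11110110, weight = 6.
  m = 001 → c = 00010111, weight = 4.
  m = 101 → c = 11000110, weight = 4.
  m = 011 → c = 00110000, weight = 2.
  m = 111 → c = 11100001, weight = 4.
Tally weights:
  weight 0: 1 codewords.
  weight 2: 1 codewords.
  weight 4: 5 codewords.
  weight 6: 1 codewords.
Minimum distance d = smallest w > 0 with A_w > 0 = 2.
Sanity: Σ A_w = 8 = 2^3 = 8 ✓.


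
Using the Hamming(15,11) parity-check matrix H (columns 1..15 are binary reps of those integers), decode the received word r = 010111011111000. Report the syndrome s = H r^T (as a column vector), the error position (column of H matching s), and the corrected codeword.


s = (1, 0, 0, 1)^T, error position = 9, corrected codeword c = 010111010111000

Compute s = H r^T mod 2 one row at a time:
  s_1 = 1 + 1 + 1 + 1 + 1 + 0 + 0 + 0 = 5 ≡ 1 (mod 2).
  s_2 = 1 + 1 + 1 + 0 + 1 + 0 + 0 + 0 = 4 ≡ 0 (mod 2).
  s_3 = 1 + 0 + 1 + 0 + 1 + 1 + 0 + 0 = 4 ≡ 0 (mod 2).
  s_4 = 0 + 0 + 1 + 0 + 1 + 1 + 0 + 0 = 3 ≡ 1 (mod 2).
s = (1, 0, 0, 1)^T — this equals column 9 of H (binary 1001), so error is at position 9.
Correct: flip bit 9 of r = 010111011111000 to get c = 010111010111000.


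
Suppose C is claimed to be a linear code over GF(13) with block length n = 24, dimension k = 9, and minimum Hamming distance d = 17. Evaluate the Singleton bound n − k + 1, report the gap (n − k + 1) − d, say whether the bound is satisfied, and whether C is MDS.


Singleton RHS = n − k + 1 = 16, slack = -1, bound violated (no such code; not MDS).

Singleton bound: d ≤ n − k + 1.
Here n = 24, k = 9, so n − k + 1 = 16.
Given d = 17, check d ≤ 16: NO.
Slack = (n − k + 1) − d = -1.
The slack is negative: d = 17 exceeds n − k + 1 = 16 by 1, so the Singleton bound is violated and no linear [24, 9, 17]_13 code can exist. In particular it is not MDS (MDS requires d = n − k + 1 exactly).
Description: the claimed parameters are [24, 9, 17]_13; such a code would be impossible (violates the Singleton bound).


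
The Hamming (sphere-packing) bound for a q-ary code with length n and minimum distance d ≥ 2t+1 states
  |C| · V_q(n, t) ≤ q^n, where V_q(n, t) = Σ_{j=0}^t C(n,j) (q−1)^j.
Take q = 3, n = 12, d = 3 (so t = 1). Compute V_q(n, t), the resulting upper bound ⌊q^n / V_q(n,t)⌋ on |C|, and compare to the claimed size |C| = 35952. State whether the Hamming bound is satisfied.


V_q(n, t) = 25, q^n = 531441, Hamming bound = 21257, |C| = 35952 > bound (violated).

Step 1: Compute V_q(n, t) = Σ_{j=0}^1 C(n, j) (q−1)^j.
  j = 0: C(12,0)·(2)^0 = 1·1 = 1.
  j = 1: C(12,1)·(2)^1 = 12·2 = 24.
  V_q(n, t) = 1 + 24 = 25.
Step 2: q^n = 3^12 = 531441.
Step 3: Hamming bound ⌊q^n / V_q(n,t)⌋ = ⌊531441/25⌋ = 21257.
Step 4: Compare |C| = 35952 to 21257: violated.
The claimed |C| lies above the Hamming bound, so no 3-ary code of length 12 with d ≥ 3 can have 35952 codewords.


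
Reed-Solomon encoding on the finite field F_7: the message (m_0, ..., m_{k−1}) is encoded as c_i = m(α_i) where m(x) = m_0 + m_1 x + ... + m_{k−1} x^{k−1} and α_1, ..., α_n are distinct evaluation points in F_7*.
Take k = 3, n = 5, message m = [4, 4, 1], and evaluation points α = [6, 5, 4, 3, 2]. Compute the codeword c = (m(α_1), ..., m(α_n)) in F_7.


c = [1, 0, 1, 4, 2]

Message polynomial: m(x) = 4 + 4·x + 1·x^2 (mod 7).
For each evaluation point α_i, compute m(α_i) mod 7:
  α_1 = 6: Horner steps 1 → 3 → 1, so m(6) = 1.
  α_2 = 5: Horner steps 1 → 2 → 0, so m(5) = 0.
  α_3 = 4: Horner steps 1 → 1 → 1, so m(4) = 1.
  α_4 = 3: Horner steps 1 → 0 → 4, so m(3) = 4.
  α_5 = 2: Horner steps 1 → 6 → 2, so m(2) = 2.
Codeword c = [1, 0, 1, 4, 2] ∈ F_7^5.


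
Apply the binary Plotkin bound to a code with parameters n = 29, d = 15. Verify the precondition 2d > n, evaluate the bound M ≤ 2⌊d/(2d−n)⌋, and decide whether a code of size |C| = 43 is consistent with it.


Plotkin bound M ≤ 30; given |C| = 43 > bound (violated).

Check applicability: 2d = 30, n = 29.
2d − n = 1 > 0, so Plotkin applies.
Compute d/(2d−n) = 15/1 ≈ 15.0000.
⌊d/(2d−n)⌋ = 15.
Plotkin bound: M ≤ 2·15 = 30.
Given |C| = 43, check: VIOLATED.
This |C| is above the Plotkin bound, so no binary code with n = 29, d = 15 and 43 codewords exists.


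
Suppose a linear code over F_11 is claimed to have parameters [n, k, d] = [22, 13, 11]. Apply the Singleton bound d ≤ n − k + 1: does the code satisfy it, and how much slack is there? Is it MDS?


Singleton RHS = n − k + 1 = 10, slack = -1, bound violated (no such code; not MDS).

Singleton bound: d ≤ n − k + 1.
Here n = 22, k = 13, so n − k + 1 = 10.
Given d = 11, check d ≤ 10: NO.
Slack = (n − k + 1) − d = -1.
The slack is negative: d = 11 exceeds n − k + 1 = 10 by 1, so the Singleton bound is violated and no linear [22, 13, 11]_11 code can exist. In particular it is not MDS (MDS requires d = n − k + 1 exactly).
Description: the claimed parameters are [22, 13, 11]_11; such a code would be impossible (violates the Singleton bound).


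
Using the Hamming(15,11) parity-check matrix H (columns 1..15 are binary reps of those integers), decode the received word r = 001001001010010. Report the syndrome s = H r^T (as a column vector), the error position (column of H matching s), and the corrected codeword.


s = (1, 0, 0, 1)^T, error position = 9, corrected codeword c = 001001000010010

Compute s = H r^T mod 2 one row at a time:
  s_1 = 0 + 1 + 0 + 1 + 0 + 0 + 1 + 0 = 3 ≡ 1 (mod 2).
  s_2 = 0 + 0 + 1 + 0 + 0 + 0 + 1 + 0 = 2 ≡ 0 (mod 2).
  s_3 = 0 + 1 + 1 + 0 + 0 + 1 + 1 + 0 = 4 ≡ 0 (mod 2).
  s_4 = 0 + 1 + 0 + 0 + 1 + 1 + 0 + 0 = 3 ≡ 1 (mod 2).
s = (1, 0, 0, 1)^T — this equals column 9 of H (binary 1001), so error is at position 9.
Correct: flip bit 9 of r = 001001001010010 to get c = 001001000010010.


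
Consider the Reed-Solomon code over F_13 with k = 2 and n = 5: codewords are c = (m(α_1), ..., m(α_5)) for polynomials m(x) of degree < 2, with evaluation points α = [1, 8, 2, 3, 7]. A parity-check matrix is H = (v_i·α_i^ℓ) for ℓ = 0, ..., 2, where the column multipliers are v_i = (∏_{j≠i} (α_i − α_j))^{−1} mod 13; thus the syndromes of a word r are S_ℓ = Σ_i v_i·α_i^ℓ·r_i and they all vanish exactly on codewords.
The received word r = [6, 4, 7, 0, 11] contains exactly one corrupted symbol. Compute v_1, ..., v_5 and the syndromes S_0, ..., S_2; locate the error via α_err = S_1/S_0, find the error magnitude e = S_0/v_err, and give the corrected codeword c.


S = (3, 3, 3), error at position 1, error magnitude e = 5, c = [1, 4, 7, 0, 11].

Step 1: column multipliers v_i = (∏_{j≠i}(α_i − α_j))^{−1} mod 13.
  i = 1 (α = 1): (1−8)(1−2)(1−3)(1−7) = (−7)·(−1)·(−2)·(−6) = 84 ≡ 6, so v_1 = 6^{−1} = 11 (mod 13).
  i = 2 (α = 8): (8−1)(8−2)(8−3)(8−7) = 7·6·5·1 = 210 ≡ 2, so v_2 = 2^{−1} = 7 (mod 13).
  i = 3 (α = 2): (2−1)(2−8)(2−3)(2−7) = 1·(−6)·(−1)·(−5) = −30 ≡ 9, so v_3 = 9^{−1} = 3 (mod 13).
  i = 4 (α = 3): (3−1)(3−8)(3−2)(3−7) = 2·(−5)·1·(−4) = 40 ≡ 1, so v_4 = 1^{−1} = 1 (mod 13).
  i = 5 (α = 7): (7−1)(7−8)(7−2)(7−3) = 6·(−1)·5·4 = −120 ≡ 10, so v_5 = 10^{−1} = 4 (mod 13).
  v = [11, 7, 3, 1, 4].
Step 2: syndromes of r = [6, 4, 7, 0, 11] (all sums mod 13).
  S_0 = Σ v_i r_i = 11·6 + 7·4 + 3·7 + 1·0 + 4·11 = 159 ≡ 3.
  S_1 = Σ v_i α_i r_i = 11·1·6 + 7·8·4 + 3·2·7 + 1·3·0 + 4·7·11 = 640 ≡ 3.
  α_i^2 mod 13 = [1, 12, 4, 9, 10].
  S_2 = Σ v_i α_i^2 r_i = 11·1·6 + 7·12·4 + 3·4·7 + 1·9·0 + 4·10·11 = 926 ≡ 3.
  S = (3, 3, 3) ≠ 0, so r is not a codeword (an error is present).
Step 3: locate the error. For a single error e at position i, S_ℓ = v_i·e·α_i^ℓ, so α_err = S_1/S_0.
  S_0^{−1} = 3^{−1} = 9 (mod 13), so α_err = 3·9 = 27 ≡ 1 = α_1. Error position i = 1.
  Consistency check: S_2/S_1 = 3·9 = 27 ≡ 1 = α_err ✓ (single-error assumption holds).
Step 4: error magnitude e = S_0/v_1 = S_0·∏_{j≠1}(α_1 − α_j) = 3·6 = 18 ≡ 5 (mod 13).
Step 5: correct position 1: c_1 = r_1 − e = 6 − 5 ≡ 1 (mod 13). Hence c = [1, 4, 7, 0, 11].
  Check: interpolating c through the α_i gives m(x) = 8 + 6·x (degree < 2) with m(α_i) = c_i for every i, so c is indeed a codeword.


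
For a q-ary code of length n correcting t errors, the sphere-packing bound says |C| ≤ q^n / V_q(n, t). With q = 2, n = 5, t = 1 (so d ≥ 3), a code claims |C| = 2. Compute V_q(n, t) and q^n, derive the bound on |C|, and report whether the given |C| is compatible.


V_q(n, t) = 6, q^n = 32, Hamming bound = 5, |C| = 2 ≤ bound (satisfied).

Step 1: Compute V_q(n, t) = Σ_{j=0}^1 C(n, j) (q−1)^j.
  j = 0: C(5,0)·(1)^0 = 1·1 = 1.
  j = 1: C(5,1)·(1)^1 = 5·1 = 5.
  V_q(n, t) = 1 + 5 = 6.
Step 2: q^n = 2^5 = 32.
Step 3: Hamming bound ⌊q^n / V_q(n,t)⌋ = ⌊32/6⌋ = 5.
Step 4: Compare |C| = 2 to 5: satisfied.
The claimed |C| lies below the Hamming bound.


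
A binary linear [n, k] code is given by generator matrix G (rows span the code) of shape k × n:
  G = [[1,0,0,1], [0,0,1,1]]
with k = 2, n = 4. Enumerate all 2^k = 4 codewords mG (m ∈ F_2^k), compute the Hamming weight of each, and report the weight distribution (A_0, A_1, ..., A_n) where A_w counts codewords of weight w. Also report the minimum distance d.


Weight distribution: A_0 = 1, A_2 = 3. Minimum distance d = 2.

Enumerate all 2^2 = 4 messages m ∈ F_2^2.
For each, compute codeword c = mG in F_2^4, then tally its weight.
  m = 00 → c = 0000, weight = 0.
  m = 10 → c = 1001, weight = 2.
  m = 01 → c = 0011, weight = 2.
  m = 11 → c = 1010, weight = 2.
Tally weights:
  weight 0: 1 codewords.
  weight 2: 3 codewords.
Minimum distance d = smallest w > 0 with A_w > 0 = 2.
Sanity: Σ A_w = 4 = 2^2 = 4 ✓.


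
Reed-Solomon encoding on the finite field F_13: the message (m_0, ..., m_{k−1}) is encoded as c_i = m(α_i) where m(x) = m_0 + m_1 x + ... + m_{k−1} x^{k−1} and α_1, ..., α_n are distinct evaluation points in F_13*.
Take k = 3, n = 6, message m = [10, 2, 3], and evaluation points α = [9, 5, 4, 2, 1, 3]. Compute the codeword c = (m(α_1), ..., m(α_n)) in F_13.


c = [11, 4, 1, 0, 2, 4]

Message polynomial: m(x) = 10 + 2·x + 3·x^2 (mod 13).
For each evaluation point α_i, compute m(α_i) mod 13:
  α_1 = 9: Horner steps 3 → 3 → 11, so m(9) = 11.
  α_2 = 5: Horner steps 3 → 4 → 4, so m(5) = 4.
  α_3 = 4: Horner steps 3 → 1 → 1, so m(4) = 1.
  α_4 = 2: Horner steps 3 → 8 → 0, so m(2) = 0.
  α_5 = 1: Horner steps 3 → 5 → 2, so m(1) = 2.
  α_6 = 3: Horner steps 3 → 11 → 4, so m(3) = 4.
Codeword c = [11, 4, 1, 0, 2, 4] ∈ F_13^6.


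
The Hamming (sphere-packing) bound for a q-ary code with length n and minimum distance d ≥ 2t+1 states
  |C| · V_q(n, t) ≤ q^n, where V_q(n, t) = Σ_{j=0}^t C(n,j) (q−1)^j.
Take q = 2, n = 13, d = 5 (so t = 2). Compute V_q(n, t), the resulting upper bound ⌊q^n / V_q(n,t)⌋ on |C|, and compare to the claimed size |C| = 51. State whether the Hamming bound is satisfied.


V_q(n, t) = 92, q^n = 8192, Hamming bound = 89, |C| = 51 ≤ bound (satisfied).

Step 1: Compute V_q(n, t) = Σ_{j=0}^2 C(n, j) (q−1)^j.
  j = 0: C(13,0)·(1)^0 = 1·1 = 1.
  j = 1: C(13,1)·(1)^1 = 13·1 = 13.
  j = 2: C(13,2)·(1)^2 = 78·1 = 78.
  V_q(n, t) = 1 + 13 + 78 = 92.
Step 2: q^n = 2^13 = 8192.
Step 3: Hamming bound ⌊q^n / V_q(n,t)⌋ = ⌊8192/92⌋ = 89.
Step 4: Compare |C| = 51 to 89: satisfied.
The claimed |C| lies below the Hamming bound.


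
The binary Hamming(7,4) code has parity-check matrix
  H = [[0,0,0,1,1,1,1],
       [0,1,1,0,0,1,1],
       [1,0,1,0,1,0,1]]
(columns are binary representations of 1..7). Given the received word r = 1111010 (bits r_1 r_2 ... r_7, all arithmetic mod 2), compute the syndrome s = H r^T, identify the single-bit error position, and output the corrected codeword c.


s = (0, 1, 0)^T, error position = 2, corrected codeword c = 1011010

Compute s = H r^T mod 2 one row at a time:
  s_1 = 1 + 0 + 1 + 0 = 2 ≡ 0 (mod 2).
  s_2 = 1 + 1 + 1 + 0 = 3 ≡ 1 (mod 2).
  s_3 = 1 + 1 + 0 + 0 = 2 ≡ 0 (mod 2).
s = (0, 1, 0)^T — this equals column 2 of H (binary 010), so error is at position 2.
Correct: flip bit 2 of r = 1111010 to get c = 1011010.


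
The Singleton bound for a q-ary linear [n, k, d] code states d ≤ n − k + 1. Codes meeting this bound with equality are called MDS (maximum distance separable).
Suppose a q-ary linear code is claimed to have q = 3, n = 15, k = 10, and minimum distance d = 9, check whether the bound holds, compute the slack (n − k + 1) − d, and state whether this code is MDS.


Singleton RHS = n − k + 1 = 6, slack = -3, bound violated (no such code; not MDS).

Singleton bound: d ≤ n − k + 1.
Here n = 15, k = 10, so n − k + 1 = 6.
Given d = 9, check d ≤ 6: NO.
Slack = (n − k + 1) − d = -3.
The slack is negative: d = 9 exceeds n − k + 1 = 6 by 3, so the Singleton bound is violated and no linear [15, 10, 9]_3 code can exist. In particular it is not MDS (MDS requires d = n − k + 1 exactly).
Description: the claimed parameters are [15, 10, 9]_3; such a code would be impossible (violates the Singleton bound).


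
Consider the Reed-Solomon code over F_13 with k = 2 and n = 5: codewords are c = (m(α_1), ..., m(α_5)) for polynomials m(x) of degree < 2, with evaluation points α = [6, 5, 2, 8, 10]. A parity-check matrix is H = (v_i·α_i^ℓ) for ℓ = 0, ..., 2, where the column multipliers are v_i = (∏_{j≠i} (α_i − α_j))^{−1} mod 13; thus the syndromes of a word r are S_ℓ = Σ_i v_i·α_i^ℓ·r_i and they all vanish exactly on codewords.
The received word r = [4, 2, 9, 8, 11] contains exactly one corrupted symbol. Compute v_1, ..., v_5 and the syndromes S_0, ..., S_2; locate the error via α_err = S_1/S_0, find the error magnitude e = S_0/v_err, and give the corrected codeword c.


S = (8, 2, 7), error at position 5, error magnitude e = 12, c = [4, 2, 9, 8, 12].

Step 1: column multipliers v_i = (∏_{j≠i}(α_i − α_j))^{−1} mod 13.
  i = 1 (α = 6): (6−5)(6−2)(6−8)(6−10) = 1·4·(−2)·(−4) = 32 ≡ 6, so v_1 = 6^{−1} = 11 (mod 13).
  i = 2 (α = 5): (5−6)(5−2)(5−8)(5−10) = (−1)·3·(−3)·(−5) = −45 ≡ 7, so v_2 = 7^{−1} = 2 (mod 13).
  i = 3 (α = 2): (2−6)(2−5)(2−8)(2−10) = (−4)·(−3)·(−6)·(−8) = 576 ≡ 4, so v_3 = 4^{−1} = 10 (mod 13).
  i = 4 (α = 8): (8−6)(8−5)(8−2)(8−10) = 2·3·6·(−2) = −72 ≡ 6, so v_4 = 6^{−1} = 11 (mod 13).
  i = 5 (α = 10): (10−6)(10−5)(10−2)(10−8) = 4·5·8·2 = 320 ≡ 8, so v_5 = 8^{−1} = 5 (mod 13).
  v = [11, 2, 10, 11, 5].
Step 2: syndromes of r = [4, 2, 9, 8, 11] (all sums mod 13).
  S_0 = Σ v_i r_i = 11·4 + 2·2 + 10·9 + 11·8 + 5·11 = 281 ≡ 8.
  S_1 = Σ v_i α_i r_i = 11·6·4 + 2·5·2 + 10·2·9 + 11·8·8 + 5·10·11 = 1718 ≡ 2.
  α_i^2 mod 13 = [10, 12, 4, 12, 9].
  S_2 = Σ v_i α_i^2 r_i = 11·10·4 + 2·12·2 + 10·4·9 + 11·12·8 + 5·9·11 = 2399 ≡ 7.
  S = (8, 2, 7) ≠ 0, so r is not a codeword (an error is present).
Step 3: locate the error. For a single error e at position i, S_ℓ = v_i·e·α_i^ℓ, so α_err = S_1/S_0.
  S_0^{−1} = 8^{−1} = 5 (mod 13), so α_err = 2·5 = 10 ≡ 10 = α_5. Error position i = 5.
  Consistency check: S_2/S_1 = 7·7 = 49 ≡ 10 = α_err ✓ (single-error assumption holds).
Step 4: error magnitude e = S_0/v_5 = S_0·∏_{j≠5}(α_5 − α_j) = 8·8 = 64 ≡ 12 (mod 13).
Step 5: correct position 5: c_5 = r_5 − e = 11 − 12 ≡ 12 (mod 13). Hence c = [4, 2, 9, 8, 12].
  Check: interpolating c through the α_i gives m(x) = 5 + 2·x (degree < 2) with m(α_i) = c_i for every i, so c is indeed a codeword.


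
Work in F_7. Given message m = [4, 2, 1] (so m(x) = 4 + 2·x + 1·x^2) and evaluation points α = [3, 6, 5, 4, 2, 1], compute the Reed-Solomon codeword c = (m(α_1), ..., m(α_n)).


c = [5, 3, 4, 0, 5, 0]

Message polynomial: m(x) = 4 + 2·x + 1·x^2 (mod 7).
For each evaluation point α_i, compute m(α_i) mod 7:
  α_1 = 3: Horner steps 1 → 5 → 5, so m(3) = 5.
  α_2 = 6: Horner steps 1 → 1 → 3, so m(6) = 3.
  α_3 = 5: Horner steps 1 → 0 → 4, so m(5) = 4.
  α_4 = 4: Horner steps 1 → 6 → 0, so m(4) = 0.
  α_5 = 2: Horner steps 1 → 4 → 5, so m(2) = 5.
  α_6 = 1: Horner steps 1 → 3 → 0, so m(1) = 0.
Codeword c = [5, 3, 4, 0, 5, 0] ∈ F_7^6.


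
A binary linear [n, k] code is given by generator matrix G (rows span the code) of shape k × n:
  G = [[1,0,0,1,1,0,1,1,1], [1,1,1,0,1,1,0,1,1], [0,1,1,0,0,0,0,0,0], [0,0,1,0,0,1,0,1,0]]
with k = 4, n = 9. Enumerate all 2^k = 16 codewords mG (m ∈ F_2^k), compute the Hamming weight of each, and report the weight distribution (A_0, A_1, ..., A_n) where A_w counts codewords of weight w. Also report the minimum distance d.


Weight distribution: A_0 = 1, A_2 = 1, A_3 = 3, A_4 = 4, A_5 = 2, A_6 = 1, A_7 = 3, A_8 = 1. Minimum distance d = 2.

Enumerate all 2^4 = 16 messages m ∈ F_2^4.
For each, compute codeword c = mG in F_2^9, then tally its weight.
  m = 0000 → c = 000000000, weight = 0.
  m = 1000 → c = 100110111, weight = 6.
  m = 0100 → c = 111011011, weight = 7.
  m = 1100 → c = 011101100, weight = 5.
  m = 0010 → c = 011000000, weight = 2.
  m = 1010 → c = 111110111, weight = 8.
  m = 0110 → c = 100011011, weight = 5.
  m = 1110 → c = 000101100, weight = 3.
  m = 0001 → c = 001001010, weight = 3.
  m = 1001 → c = 101111101, weight = 7.
  m = 0101 → c = 110010001, weight = 4.
  m = 1101 → c = 010100110, weight = 4.
  m = 0011 → c = 010001010, weight = 3.
  m = 1011 → c = 110111101, weight = 7.
  m = 0111 → c = 101010001, weight = 4.
  m = 1111 → c = 001100110, weight = 4.
Tally weights:
  weight 0: 1 codewords.
  weight 2: 1 codewords.
  weight 3: 3 codewords.
  weight 4: 4 codewords.
  weight 5: 2 codewords.
  weight 6: 1 codewords.
  weight 7: 3 codewords.
  weight 8: 1 codewords.
Minimum distance d = smallest w > 0 with A_w > 0 = 2.
Sanity: Σ A_w = 16 = 2^4 = 16 ✓.


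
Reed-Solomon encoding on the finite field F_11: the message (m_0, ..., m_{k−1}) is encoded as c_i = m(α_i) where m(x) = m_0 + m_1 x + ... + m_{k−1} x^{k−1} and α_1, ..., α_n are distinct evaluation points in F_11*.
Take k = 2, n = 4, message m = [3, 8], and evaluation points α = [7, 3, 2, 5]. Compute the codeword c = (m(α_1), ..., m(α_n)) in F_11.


c = [4, 5, 8, 10]

Message polynomial: m(x) = 3 + 8·x (mod 11).
For each evaluation point α_i, compute m(α_i) mod 11:
  α_1 = 7: Horner steps 8 → 4, so m(7) = 4.
  α_2 = 3: Horner steps 8 → 5, so m(3) = 5.
  α_3 = 2: Horner steps 8 → 8, so m(2) = 8.
  α_4 = 5: Horner steps 8 → 10, so m(5) = 10.
Codeword c = [4, 5, 8, 10] ∈ F_11^4.


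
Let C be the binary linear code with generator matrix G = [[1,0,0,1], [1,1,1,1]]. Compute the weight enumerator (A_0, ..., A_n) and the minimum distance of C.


Weight distribution: A_0 = 1, A_2 = 2, A_4 = 1. Minimum distance d = 2.

Enumerate all 2^2 = 4 messages m ∈ F_2^2.
For each, compute codeword c = mG in F_2^4, then tally its weight.
  m = 00 → c = 0000, weight = 0.
  m = 10 → c = 1001, weight = 2.
  m = 01 → c = 1111, weight = 4.
  m = 11 → c = 0110, weight = 2.
Tally weights:
  weight 0: 1 codewords.
  weight 2: 2 codewords.
  weight 4: 1 codewords.
Minimum distance d = smallest w > 0 with A_w > 0 = 2.
Sanity: Σ A_w = 4 = 2^2 = 4 ✓.


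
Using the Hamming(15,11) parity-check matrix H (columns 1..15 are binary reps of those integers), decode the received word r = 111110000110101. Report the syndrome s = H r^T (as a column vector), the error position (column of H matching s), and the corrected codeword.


s = (0, 0, 1, 0)^T, error position = 2, corrected codeword c = 101110000110101

Compute s = H r^T mod 2 one row at a time:
  s_1 = 0 + 0 + 1 + 1 + 0 + 1 + 0 + 1 = 4 ≡ 0 (mod 2).
  s_2 = 1 + 1 + 0 + 0 + 0 + 1 + 0 + 1 = 4 ≡ 0 (mod 2).
  s_3 = 1 + 1 + 0 + 0 + 1 + 1 + 0 + 1 = 5 ≡ 1 (mod 2).
  s_4 = 1 + 1 + 1 + 0 + 0 + 1 + 1 + 1 = 6 ≡ 0 (mod 2).
s = (0, 0, 1, 0)^T — this equals column 2 of H (binary 0010), so error is at position 2.
Correct: flip bit 2 of r = 111110000110101 to get c = 101110000110101.


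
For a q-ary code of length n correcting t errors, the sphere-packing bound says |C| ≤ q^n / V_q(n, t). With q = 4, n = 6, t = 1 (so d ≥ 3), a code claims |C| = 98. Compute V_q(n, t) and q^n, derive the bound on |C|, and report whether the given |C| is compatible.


V_q(n, t) = 19, q^n = 4096, Hamming bound = 215, |C| = 98 ≤ bound (satisfied).

Step 1: Compute V_q(n, t) = Σ_{j=0}^1 C(n, j) (q−1)^j.
  j = 0: C(6,0)·(3)^0 = 1·1 = 1.
  j = 1: C(6,1)·(3)^1 = 6·3 = 18.
  V_q(n, t) = 1 + 18 = 19.
Step 2: q^n = 4^6 = 4096.
Step 3: Hamming bound ⌊q^n / V_q(n,t)⌋ = ⌊4096/19⌋ = 215.
Step 4: Compare |C| = 98 to 215: satisfied.
The claimed |C| lies below the Hamming bound.


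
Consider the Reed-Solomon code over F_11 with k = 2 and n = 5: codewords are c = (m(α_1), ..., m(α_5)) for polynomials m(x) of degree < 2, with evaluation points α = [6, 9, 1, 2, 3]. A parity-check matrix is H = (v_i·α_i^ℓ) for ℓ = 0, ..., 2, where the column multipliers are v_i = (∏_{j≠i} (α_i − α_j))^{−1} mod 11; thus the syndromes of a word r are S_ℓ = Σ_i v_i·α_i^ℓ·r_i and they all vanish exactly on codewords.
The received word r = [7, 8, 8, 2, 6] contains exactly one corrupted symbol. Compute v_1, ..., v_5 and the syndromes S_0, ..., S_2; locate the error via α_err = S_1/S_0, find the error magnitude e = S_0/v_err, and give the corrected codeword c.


S = (7, 7, 7), error at position 3, error magnitude e = 10, c = [7, 8, 9, 2, 6].

Step 1: column multipliers v_i = (∏_{j≠i}(α_i − α_j))^{−1} mod 11.
  i = 1 (α = 6): (6−9)(6−1)(6−2)(6−3) = (−3)·5·4·3 = −180 ≡ 7, so v_1 = 7^{−1} = 8 (mod 11).
  i = 2 (α = 9): (9−6)(9−1)(9−2)(9−3) = 3·8·7·6 = 1008 ≡ 7, so v_2 = 7^{−1} = 8 (mod 11).
  i = 3 (α = 1): (1−6)(1−9)(1−2)(1−3) = (−5)·(−8)·(−1)·(−2) = 80 ≡ 3, so v_3 = 3^{−1} = 4 (mod 11).
  i = 4 (α = 2): (2−6)(2−9)(2−1)(2−3) = (−4)·(−7)·1·(−1) = −28 ≡ 5, so v_4 = 5^{−1} = 9 (mod 11).
  i = 5 (α = 3): (3−6)(3−9)(3−1)(3−2) = (−3)·(−6)·2·1 = 36 ≡ 3, so v_5 = 3^{−1} = 4 (mod 11).
  v = [8, 8, 4, 9, 4].
Step 2: syndromes of r = [7, 8, 8, 2, 6] (all sums mod 11).
  S_0 = Σ v_i r_i = 8·7 + 8·8 + 4·8 + 9·2 + 4·6 = 194 ≡ 7.
  S_1 = Σ v_i α_i r_i = 8·6·7 + 8·9·8 + 4·1·8 + 9·2·2 + 4·3·6 = 1052 ≡ 7.
  α_i^2 mod 11 = [3, 4, 1, 4, 9].
  S_2 = Σ v_i α_i^2 r_i = 8·3·7 + 8·4·8 + 4·1·8 + 9·4·2 + 4·9·6 = 744 ≡ 7.
  S = (7, 7, 7) ≠ 0, so r is not a codeword (an error is present).
Step 3: locate the error. For a single error e at position i, S_ℓ = v_i·e·α_i^ℓ, so α_err = S_1/S_0.
  S_0^{−1} = 7^{−1} = 8 (mod 11), so α_err = 7·8 = 56 ≡ 1 = α_3. Error position i = 3.
  Consistency check: S_2/S_1 = 7·8 = 56 ≡ 1 = α_err ✓ (single-error assumption holds).
Step 4: error magnitude e = S_0/v_3 = S_0·∏_{j≠3}(α_3 − α_j) = 7·3 = 21 ≡ 10 (mod 11).
Step 5: correct position 3: c_3 = r_3 − e = 8 − 10 ≡ 9 (mod 11). Hence c = [7, 8, 9, 2, 6].
  Check: interpolating c through the α_i gives m(x) = 5 + 4·x (degree < 2) with m(α_i) = c_i for every i, so c is indeed a codeword.


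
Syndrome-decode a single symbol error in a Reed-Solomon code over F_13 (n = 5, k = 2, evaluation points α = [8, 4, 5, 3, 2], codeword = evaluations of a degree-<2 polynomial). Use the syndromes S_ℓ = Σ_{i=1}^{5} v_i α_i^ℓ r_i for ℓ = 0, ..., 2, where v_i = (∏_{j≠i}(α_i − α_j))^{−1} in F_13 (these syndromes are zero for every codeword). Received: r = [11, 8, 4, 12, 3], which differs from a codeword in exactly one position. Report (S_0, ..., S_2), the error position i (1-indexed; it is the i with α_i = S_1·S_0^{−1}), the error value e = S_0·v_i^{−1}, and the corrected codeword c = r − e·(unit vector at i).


S = (5, 1, 8), error at position 1, error magnitude e = 6, c = [5, 8, 4, 12, 3].

Step 1: column multipliers v_i = (∏_{j≠i}(α_i − α_j))^{−1} mod 13.
  i = 1 (α = 8): (8−4)(8−5)(8−3)(8−2) = 4·3·5·6 = 360 ≡ 9, so v_1 = 9^{−1} = 3 (mod 13).
  i = 2 (α = 4): (4−8)(4−5)(4−3)(4−2) = (−4)·(−1)·1·2 = 8 ≡ 8, so v_2 = 8^{−1} = 5 (mod 13).
  i = 3 (α = 5): (5−8)(5−4)(5−3)(5−2) = (−3)·1·2·3 = −18 ≡ 8, so v_3 = 8^{−1} = 5 (mod 13).
  i = 4 (α = 3): (3−8)(3−4)(3−5)(3−2) = (−5)·(−1)·(−2)·1 = −10 ≡ 3, so v_4 = 3^{−1} = 9 (mod 13).
  i = 5 (α = 2): (2−8)(2−4)(2−5)(2−3) = (−6)·(−2)·(−3)·(−1) = 36 ≡ 10, so v_5 = 10^{−1} = 4 (mod 13).
  v = [3, 5, 5, 9, 4].
Step 2: syndromes of r = [11, 8, 4, 12, 3] (all sums mod 13).
  S_0 = Σ v_i r_i = 3·11 + 5·8 + 5·4 + 9·12 + 4·3 = 213 ≡ 5.
  S_1 = Σ v_i α_i r_i = 3·8·11 + 5·4·8 + 5·5·4 + 9·3·12 + 4·2·3 = 872 ≡ 1.
  α_i^2 mod 13 = [12, 3, 12, 9, 4].
  S_2 = Σ v_i α_i^2 r_i = 3·12·11 + 5·3·8 + 5·12·4 + 9·9·12 + 4·4·3 = 1776 ≡ 8.
  S = (5, 1, 8) ≠ 0, so r is not a codeword (an error is present).
Step 3: locate the error. For a single error e at position i, S_ℓ = v_i·e·α_i^ℓ, so α_err = S_1/S_0.
  S_0^{−1} = 5^{−1} = 8 (mod 13), so α_err = 1·8 = 8 ≡ 8 = α_1. Error position i = 1.
  Consistency check: S_2/S_1 = 8·1 = 8 ≡ 8 = α_err ✓ (single-error assumption holds).
Step 4: error magnitude e = S_0/v_1 = S_0·∏_{j≠1}(α_1 − α_j) = 5·9 = 45 ≡ 6 (mod 13).
Step 5: correct position 1: c_1 = r_1 − e = 11 − 6 ≡ 5 (mod 13). Hence c = [5, 8, 4, 12, 3].
  Check: interpolating c through the α_i gives m(x) = 11 + 9·x (degree < 2) with m(α_i) = c_i for every i, so c is indeed a codeword.


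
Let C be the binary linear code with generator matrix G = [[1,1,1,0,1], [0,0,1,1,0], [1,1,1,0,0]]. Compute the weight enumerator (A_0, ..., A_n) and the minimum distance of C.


Weight distribution: A_0 = 1, A_1 = 1, A_2 = 1, A_3 = 3, A_4 = 2. Minimum distance d = 1.

Enumerate all 2^3 = 8 messages m ∈ F_2^3.
For each, compute codeword c = mG in F_2^5, then tally its weight.
  m = 000 → c = 00000, weight = 0.
  m = 100 → c = 11101, weight = 4.
  m = 010 → c = 00110, weight = 2.
  m = 110 → c = 11011, weight = 4.
  m = 001 → c = 11100, weight = 3.
  m = 101 → c = 00001, weight = 1.
  m = 011 → c = 11010, weight = 3.
  m = 111 → c = 00111, weight = 3.
Tally weights:
  weight 0: 1 codewords.
  weight 1: 1 codewords.
  weight 2: 1 codewords.
  weight 3: 3 codewords.
  weight 4: 2 codewords.
Minimum distance d = smallest w > 0 with A_w > 0 = 1.
Sanity: Σ A_w = 8 = 2^3 = 8 ✓.


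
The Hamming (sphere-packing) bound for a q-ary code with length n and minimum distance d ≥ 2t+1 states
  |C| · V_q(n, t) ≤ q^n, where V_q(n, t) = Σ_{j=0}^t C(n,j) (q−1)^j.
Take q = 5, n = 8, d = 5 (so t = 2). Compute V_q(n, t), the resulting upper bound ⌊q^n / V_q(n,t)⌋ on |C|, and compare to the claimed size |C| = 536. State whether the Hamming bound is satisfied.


V_q(n, t) = 481, q^n = 390625, Hamming bound = 812, |C| = 536 ≤ bound (satisfied).

Step 1: Compute V_q(n, t) = Σ_{j=0}^2 C(n, j) (q−1)^j.
  j = 0: C(8,0)·(4)^0 = 1·1 = 1.
  j = 1: C(8,1)·(4)^1 = 8·4 = 32.
  j = 2: C(8,2)·(4)^2 = 28·16 = 448.
  V_q(n, t) = 1 + 32 + 448 = 481.
Step 2: q^n = 5^8 = 390625.
Step 3: Hamming bound ⌊q^n / V_q(n,t)⌋ = ⌊390625/481⌋ = 812.
Step 4: Compare |C| = 536 to 812: satisfied.
The claimed |C| lies below the Hamming bound.


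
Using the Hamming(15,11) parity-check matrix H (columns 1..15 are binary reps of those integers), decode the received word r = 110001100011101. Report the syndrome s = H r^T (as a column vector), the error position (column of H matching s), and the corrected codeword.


s = (0, 1, 1, 1)^T, error position = 7, corrected codeword c = 110001000011101

Compute s = H r^T mod 2 one row at a time:
  s_1 = 0 + 0 + 0 + 1 + 1 + 1 + 0 + 1 = 4 ≡ 0 (mod 2).
  s_2 = 0 + 0 + 1 + 1 + 1 + 1 + 0 + 1 = 5 ≡ 1 (mod 2).
  s_3 = 1 + 0 + 1 + 1 + 0 + 1 + 0 + 1 = 5 ≡ 1 (mod 2).
  s_4 = 1 + 0 + 0 + 1 + 0 + 1 + 1 + 1 = 5 ≡ 1 (mod 2).
s = (0, 1, 1, 1)^T — this equals column 7 of H (binary 0111), so error is at position 7.
Correct: flip bit 7 of r = 110001100011101 to get c = 110001000011101.
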